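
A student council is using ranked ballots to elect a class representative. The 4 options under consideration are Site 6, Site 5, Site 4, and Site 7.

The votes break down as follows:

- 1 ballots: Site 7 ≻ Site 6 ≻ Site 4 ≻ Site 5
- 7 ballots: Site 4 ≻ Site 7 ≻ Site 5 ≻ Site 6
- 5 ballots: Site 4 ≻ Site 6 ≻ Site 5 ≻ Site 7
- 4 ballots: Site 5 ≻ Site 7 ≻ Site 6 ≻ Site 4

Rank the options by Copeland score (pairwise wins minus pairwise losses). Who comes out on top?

Site 4

Pairwise results:
  Site 6 vs Site 5: Site 5 wins 11–6.
  Site 6 vs Site 4: Site 4 wins 12–5.
  Site 6 vs Site 7: Site 7 wins 12–5.
  Site 5 vs Site 4: Site 4 wins 13–4.
  Site 5 vs Site 7: Site 5 wins 9–8.
  Site 4 vs Site 7: Site 4 wins 12–5.
Copeland scores (wins − losses):
  Site 6: 0 − 3 = -3
  Site 5: 2 − 1 = 1
  Site 4: 3 − 0 = 3
  Site 7: 1 − 2 = -1
Site 4 has the best Copeland score.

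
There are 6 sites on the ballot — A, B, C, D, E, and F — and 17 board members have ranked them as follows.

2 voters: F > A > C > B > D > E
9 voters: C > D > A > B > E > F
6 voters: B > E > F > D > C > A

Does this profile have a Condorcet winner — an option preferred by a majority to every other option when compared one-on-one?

Yes

Head-to-head results (17 voters total):
A vs B: A wins 11–6.
A vs C: C wins 15–2.
A vs D: D wins 15–2.
A vs E: A wins 11–6.
A vs F: A wins 9–8.
B vs C: C wins 11–6.
B vs D: D wins 9–8.
B vs E: B wins 17–0.
B vs F: B wins 15–2.
C vs D: C wins 11–6.
C vs E: C wins 11–6.
C vs F: C wins 9–8.
D vs E: D wins 11–6.
D vs F: D wins 9–8.
E vs F: E wins 15–2.
C beats each rival — A (15–2), B (11–6), D (11–6), E (11–6), F (9–8) — so C is the Condorcet winner.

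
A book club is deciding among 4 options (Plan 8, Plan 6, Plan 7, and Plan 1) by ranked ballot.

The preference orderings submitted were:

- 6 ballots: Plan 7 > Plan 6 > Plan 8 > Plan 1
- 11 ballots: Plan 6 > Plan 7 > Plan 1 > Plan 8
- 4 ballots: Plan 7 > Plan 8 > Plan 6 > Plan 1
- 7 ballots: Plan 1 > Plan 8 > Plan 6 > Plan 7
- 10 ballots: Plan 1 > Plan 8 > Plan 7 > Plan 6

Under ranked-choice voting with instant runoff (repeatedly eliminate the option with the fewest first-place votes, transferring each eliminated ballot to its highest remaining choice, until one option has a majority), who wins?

Round 1: Plan 1 17, Plan 6 11, Plan 7 10, Plan 8 0. Plan 8 has the fewest and is eliminated.
Round 2: Plan 1 17, Plan 6 11, Plan 7 10. Plan 7 has the fewest and is eliminated.
Round 3: Plan 6 21, Plan 1 17. Plan 6 has a majority.

Plan 6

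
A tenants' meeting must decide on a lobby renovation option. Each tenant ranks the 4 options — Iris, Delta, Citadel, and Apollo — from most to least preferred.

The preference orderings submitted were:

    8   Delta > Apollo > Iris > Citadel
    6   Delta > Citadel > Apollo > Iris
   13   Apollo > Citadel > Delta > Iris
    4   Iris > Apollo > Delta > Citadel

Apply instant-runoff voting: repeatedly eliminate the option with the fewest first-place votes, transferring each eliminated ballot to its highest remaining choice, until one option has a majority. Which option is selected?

Round 1: Delta 14, Apollo 13, Iris 4, Citadel 0. Citadel has the fewest and is eliminated.
Round 2: Delta 14, Apollo 13, Iris 4. Iris has the fewest and is eliminated.
Round 3: Apollo 17, Delta 14. Apollo has a majority.

Apollo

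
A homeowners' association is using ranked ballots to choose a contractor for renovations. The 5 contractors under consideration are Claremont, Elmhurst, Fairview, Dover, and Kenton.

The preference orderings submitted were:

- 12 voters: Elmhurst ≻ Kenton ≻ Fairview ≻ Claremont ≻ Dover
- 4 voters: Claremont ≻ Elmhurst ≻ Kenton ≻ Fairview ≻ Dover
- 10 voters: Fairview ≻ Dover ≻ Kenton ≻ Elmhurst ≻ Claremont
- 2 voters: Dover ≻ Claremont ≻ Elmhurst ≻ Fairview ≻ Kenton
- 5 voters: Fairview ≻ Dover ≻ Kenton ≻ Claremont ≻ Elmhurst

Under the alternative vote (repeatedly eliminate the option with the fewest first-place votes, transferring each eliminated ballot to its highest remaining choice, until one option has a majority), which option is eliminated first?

Round 1: Fairview 15, Elmhurst 12, Claremont 4, Dover 2, Kenton 0. Kenton has the fewest and is eliminated.
Round 2: Fairview 15, Elmhurst 12, Claremont 4, Dover 2. Dover has the fewest and is eliminated.
Round 3: Fairview 15, Elmhurst 12, Claremont 6. Claremont has the fewest and is eliminated.
Round 4: Elmhurst 18, Fairview 15. Elmhurst has a majority.

Kenton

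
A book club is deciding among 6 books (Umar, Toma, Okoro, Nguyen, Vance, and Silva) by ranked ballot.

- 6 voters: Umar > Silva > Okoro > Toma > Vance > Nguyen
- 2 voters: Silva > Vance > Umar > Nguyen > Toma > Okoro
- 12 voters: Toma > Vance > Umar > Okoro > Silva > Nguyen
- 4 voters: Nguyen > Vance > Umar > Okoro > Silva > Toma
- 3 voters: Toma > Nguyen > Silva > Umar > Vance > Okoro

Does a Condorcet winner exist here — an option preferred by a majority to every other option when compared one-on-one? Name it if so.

Head-to-head results (27 voters total):
Umar vs Toma: Toma wins 15–12.
Umar vs Okoro: Umar wins 27–0.
Umar vs Nguyen: Umar wins 20–7.
Umar vs Vance: Vance wins 18–9.
Umar vs Silva: Umar wins 22–5.
Toma vs Okoro: Toma wins 17–10.
Toma vs Nguyen: Toma wins 21–6.
Toma vs Vance: Toma wins 21–6.
Toma vs Silva: Toma wins 15–12.
Okoro vs Nguyen: Okoro wins 18–9.
Okoro vs Vance: Vance wins 21–6.
Okoro vs Silva: Okoro wins 16–11.
Nguyen vs Vance: Vance wins 20–7.
Nguyen vs Silva: Silva wins 20–7.
Vance vs Silva: Vance wins 16–11.
Toma beats each rival — Umar (15–12), Okoro (17–10), Nguyen (21–6), Vance (21–6), Silva (15–12) — so Toma is the Condorcet winner.

Toma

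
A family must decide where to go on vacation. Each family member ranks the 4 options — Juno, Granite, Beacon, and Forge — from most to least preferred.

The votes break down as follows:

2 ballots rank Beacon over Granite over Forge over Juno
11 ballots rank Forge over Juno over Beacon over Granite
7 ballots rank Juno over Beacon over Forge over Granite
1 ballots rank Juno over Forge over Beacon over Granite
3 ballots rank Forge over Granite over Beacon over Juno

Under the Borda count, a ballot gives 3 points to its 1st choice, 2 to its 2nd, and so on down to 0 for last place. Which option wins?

Forge

Borda scores:
  Juno: 2·0 + 11·2 + 7·3 + 3 + 3·0 = 46
  Granite: 2·2 + 11·0 + 7·0 + 0 + 3·2 = 10
  Beacon: 2·3 + 11·1 + 7·2 + 1 + 3·1 = 35
  Forge: 2·1 + 11·3 + 7·1 + 2 + 3·3 = 53
Forge has the highest total.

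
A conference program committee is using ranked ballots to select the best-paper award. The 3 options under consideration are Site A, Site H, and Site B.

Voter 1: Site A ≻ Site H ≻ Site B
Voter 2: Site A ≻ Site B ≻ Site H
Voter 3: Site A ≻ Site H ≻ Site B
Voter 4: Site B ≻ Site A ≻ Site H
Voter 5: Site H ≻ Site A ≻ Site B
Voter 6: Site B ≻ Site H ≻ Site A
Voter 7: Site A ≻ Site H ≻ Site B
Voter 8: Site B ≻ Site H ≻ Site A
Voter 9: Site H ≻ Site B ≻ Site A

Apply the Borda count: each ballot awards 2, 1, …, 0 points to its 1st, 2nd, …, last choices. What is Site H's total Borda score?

9

Borda scores:
  Site A: 2 + 2 + 2 + 1 + 1 + 0 + 2 + 0 + 0 = 10
  Site H: 1 + 0 + 1 + 0 + 2 + 1 + 1 + 1 + 2 = 9
  Site B: 0 + 1 + 0 + 2 + 0 + 2 + 0 + 2 + 1 = 8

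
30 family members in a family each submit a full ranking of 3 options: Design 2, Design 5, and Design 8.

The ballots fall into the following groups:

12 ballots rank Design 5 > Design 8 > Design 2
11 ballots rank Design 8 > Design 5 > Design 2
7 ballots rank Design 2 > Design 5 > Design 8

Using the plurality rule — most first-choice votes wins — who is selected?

First-place vote totals:
  Design 2: 7
  Design 5: 12
  Design 8: 11
Design 5 has the most first-place votes.

Design 5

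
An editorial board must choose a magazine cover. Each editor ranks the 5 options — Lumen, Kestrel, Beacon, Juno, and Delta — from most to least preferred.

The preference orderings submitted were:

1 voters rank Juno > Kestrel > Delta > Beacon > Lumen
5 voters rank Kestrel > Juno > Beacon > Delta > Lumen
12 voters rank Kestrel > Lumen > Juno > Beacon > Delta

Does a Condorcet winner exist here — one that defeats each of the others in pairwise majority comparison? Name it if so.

Head-to-head results (18 voters total):
Lumen vs Kestrel: Kestrel wins 18–0.
Lumen vs Beacon: Lumen wins 12–6.
Lumen vs Juno: Lumen wins 12–6.
Lumen vs Delta: Lumen wins 12–6.
Kestrel vs Beacon: Kestrel wins 18–0.
Kestrel vs Juno: Kestrel wins 17–1.
Kestrel vs Delta: Kestrel wins 18–0.
Beacon vs Juno: Juno wins 18–0.
Beacon vs Delta: Beacon wins 17–1.
Juno vs Delta: Juno wins 18–0.
Kestrel beats each rival — Lumen (18–0), Beacon (18–0), Juno (17–1), Delta (18–0) — so Kestrel is the Condorcet winner.

Kestrel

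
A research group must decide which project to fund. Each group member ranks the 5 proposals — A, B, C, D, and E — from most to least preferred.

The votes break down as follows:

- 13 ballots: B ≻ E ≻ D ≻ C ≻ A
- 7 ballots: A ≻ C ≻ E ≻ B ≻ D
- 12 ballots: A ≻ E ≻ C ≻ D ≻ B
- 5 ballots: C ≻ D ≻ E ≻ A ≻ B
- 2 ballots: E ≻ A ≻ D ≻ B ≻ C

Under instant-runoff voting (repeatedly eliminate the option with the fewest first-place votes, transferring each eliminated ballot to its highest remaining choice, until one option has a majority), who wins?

Round 1: A 19, B 13, C 5, E 2, D 0. D has the fewest and is eliminated.
Round 2: A 19, B 13, C 5, E 2. E has the fewest and is eliminated.
Round 3: A 21, B 13, C 5. A has a majority.

A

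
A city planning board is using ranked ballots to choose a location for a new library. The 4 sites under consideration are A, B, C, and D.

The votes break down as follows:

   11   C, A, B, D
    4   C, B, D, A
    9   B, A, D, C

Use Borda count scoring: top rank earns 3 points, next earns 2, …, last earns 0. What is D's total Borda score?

Borda scores:
  A: 11·2 + 4·0 + 9·2 = 40
  B: 11·1 + 4·2 + 9·3 = 46
  C: 11·3 + 4·3 + 9·0 = 45
  D: 11·0 + 4·1 + 9·1 = 13

13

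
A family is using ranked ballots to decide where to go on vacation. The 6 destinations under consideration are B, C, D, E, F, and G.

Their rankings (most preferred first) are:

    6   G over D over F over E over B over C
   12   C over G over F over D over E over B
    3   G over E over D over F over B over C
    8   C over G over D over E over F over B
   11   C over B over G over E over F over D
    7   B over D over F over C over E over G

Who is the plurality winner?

First-place vote totals:
  B: 7
  C: 31
  D: 0
  E: 0
  F: 0
  G: 9
C has the most first-place votes.

C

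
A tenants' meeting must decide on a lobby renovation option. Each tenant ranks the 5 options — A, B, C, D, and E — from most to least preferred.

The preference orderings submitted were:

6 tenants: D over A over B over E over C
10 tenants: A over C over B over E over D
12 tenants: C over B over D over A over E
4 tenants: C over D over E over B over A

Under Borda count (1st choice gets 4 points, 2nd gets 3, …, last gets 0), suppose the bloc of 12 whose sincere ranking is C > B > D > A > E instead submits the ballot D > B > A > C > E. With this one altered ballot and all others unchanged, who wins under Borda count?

Borda totals with the altered ballot: A 82, B 72, C 58, D 84, E 24.
The switch changes the winner from C to D.

D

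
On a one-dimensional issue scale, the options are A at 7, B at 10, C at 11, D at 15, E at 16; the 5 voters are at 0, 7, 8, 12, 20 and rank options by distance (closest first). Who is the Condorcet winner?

With single-peaked preferences on a line, the Condorcet winner is the candidate closest to the median voter.
The median voter (position 8) is closest to A at 7.
Check: A vs D — voters closer to A: 3 of 5.

A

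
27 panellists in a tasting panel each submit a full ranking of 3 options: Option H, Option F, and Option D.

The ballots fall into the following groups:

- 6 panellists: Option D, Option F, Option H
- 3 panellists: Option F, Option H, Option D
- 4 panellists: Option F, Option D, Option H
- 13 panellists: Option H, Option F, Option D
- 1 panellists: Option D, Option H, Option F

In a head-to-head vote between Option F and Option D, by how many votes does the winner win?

13

Ballots ranking Option F above Option D: 3+4+13 = 20.
Ballots ranking Option D above Option F: 6+1 = 7.
Option F wins 20–7, a margin of 13.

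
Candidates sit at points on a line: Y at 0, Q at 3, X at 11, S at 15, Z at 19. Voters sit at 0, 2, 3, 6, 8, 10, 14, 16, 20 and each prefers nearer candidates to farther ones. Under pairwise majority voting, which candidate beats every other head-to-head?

X

With single-peaked preferences on a line, the Condorcet winner is the candidate closest to the median voter.
The median voter (position 8) is closest to X at 11.
Check: X vs S — voters closer to X: 6 of 9.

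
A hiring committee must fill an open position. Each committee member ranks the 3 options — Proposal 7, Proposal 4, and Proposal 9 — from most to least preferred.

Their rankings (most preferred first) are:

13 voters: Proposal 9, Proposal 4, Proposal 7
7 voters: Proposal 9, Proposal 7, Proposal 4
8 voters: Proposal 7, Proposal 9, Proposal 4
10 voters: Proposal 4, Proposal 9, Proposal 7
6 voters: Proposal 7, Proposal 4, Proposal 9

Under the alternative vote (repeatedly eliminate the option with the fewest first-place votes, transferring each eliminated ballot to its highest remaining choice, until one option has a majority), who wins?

Round 1: Proposal 9 20, Proposal 7 14, Proposal 4 10. Proposal 4 has the fewest and is eliminated.
Round 2: Proposal 9 30, Proposal 7 14. Proposal 9 has a majority.

Proposal 9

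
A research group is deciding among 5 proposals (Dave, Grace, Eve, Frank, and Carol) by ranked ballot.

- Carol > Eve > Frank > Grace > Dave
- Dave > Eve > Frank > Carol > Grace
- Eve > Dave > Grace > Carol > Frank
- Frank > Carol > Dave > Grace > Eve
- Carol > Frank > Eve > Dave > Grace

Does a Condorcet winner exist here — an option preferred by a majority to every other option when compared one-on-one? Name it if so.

Head-to-head results (5 voters total):
Dave vs Grace: Dave wins 4–1.
Dave vs Eve: Eve wins 3–2.
Dave vs Frank: Frank wins 3–2.
Dave vs Carol: Carol wins 3–2.
Grace vs Eve: Eve wins 4–1.
Grace vs Frank: Frank wins 4–1.
Grace vs Carol: Carol wins 4–1.
Eve vs Frank: Eve wins 3–2.
Eve vs Carol: Carol wins 3–2.
Frank vs Carol: Carol wins 3–2.
Carol beats each rival — Dave (3–2), Grace (4–1), Eve (3–2), Frank (3–2) — so Carol is the Condorcet winner.

Carol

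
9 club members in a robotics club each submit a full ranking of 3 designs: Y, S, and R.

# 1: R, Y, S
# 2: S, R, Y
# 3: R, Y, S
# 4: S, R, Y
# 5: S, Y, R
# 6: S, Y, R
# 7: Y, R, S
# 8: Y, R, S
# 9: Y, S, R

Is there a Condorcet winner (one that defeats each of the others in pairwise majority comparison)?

Head-to-head results (9 voters total):
Y vs S: Y wins 5–4.
Y vs R: Y wins 5–4.
S vs R: S wins 5–4.
Y beats each rival — S (5–4), R (5–4) — so Y is the Condorcet winner.

Yes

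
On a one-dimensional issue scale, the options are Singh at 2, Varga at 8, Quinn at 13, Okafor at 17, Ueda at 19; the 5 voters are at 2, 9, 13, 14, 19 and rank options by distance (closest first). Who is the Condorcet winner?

Quinn

With single-peaked preferences on a line, the Condorcet winner is the candidate closest to the median voter.
The median voter (position 13) is closest to Quinn at 13.
Check: Quinn vs Okafor — voters closer to Quinn: 4 of 5.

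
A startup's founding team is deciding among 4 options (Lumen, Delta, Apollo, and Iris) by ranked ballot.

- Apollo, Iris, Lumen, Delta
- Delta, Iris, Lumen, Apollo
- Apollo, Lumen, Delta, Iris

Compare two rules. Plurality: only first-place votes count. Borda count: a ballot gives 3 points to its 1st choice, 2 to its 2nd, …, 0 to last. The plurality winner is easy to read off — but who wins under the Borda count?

Plurality first-place counts: Lumen 0, Delta 1, Apollo 2, Iris 0 → Apollo.
Borda totals: Lumen 4, Delta 4, Apollo 6, Iris 4 → Apollo.

Apollo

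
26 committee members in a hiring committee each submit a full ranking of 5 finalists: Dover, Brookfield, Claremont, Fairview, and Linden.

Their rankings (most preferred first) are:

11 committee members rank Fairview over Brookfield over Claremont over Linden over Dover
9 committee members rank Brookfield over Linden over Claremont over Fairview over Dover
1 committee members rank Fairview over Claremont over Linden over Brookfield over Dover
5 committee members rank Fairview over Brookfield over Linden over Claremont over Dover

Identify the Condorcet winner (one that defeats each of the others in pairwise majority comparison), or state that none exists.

Fairview

Head-to-head results (26 voters total):
Dover vs Brookfield: Brookfield wins 26–0.
Dover vs Claremont: Claremont wins 26–0.
Dover vs Fairview: Fairview wins 26–0.
Dover vs Linden: Linden wins 26–0.
Brookfield vs Claremont: Brookfield wins 25–1.
Brookfield vs Fairview: Fairview wins 17–9.
Brookfield vs Linden: Brookfield wins 25–1.
Claremont vs Fairview: Fairview wins 17–9.
Claremont vs Linden: Linden wins 14–12.
Fairview vs Linden: Fairview wins 17–9.
Fairview beats each rival — Dover (26–0), Brookfield (17–9), Claremont (17–9), Linden (17–9) — so Fairview is the Condorcet winner.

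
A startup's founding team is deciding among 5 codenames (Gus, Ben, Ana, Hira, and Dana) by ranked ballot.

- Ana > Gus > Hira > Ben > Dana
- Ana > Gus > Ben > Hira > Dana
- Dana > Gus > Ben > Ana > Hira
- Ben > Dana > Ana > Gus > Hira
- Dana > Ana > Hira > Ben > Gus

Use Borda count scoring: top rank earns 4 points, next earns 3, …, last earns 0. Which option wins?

Ana

Borda scores:
  Gus: 3 + 3 + 3 + 1 + 0 = 10
  Ben: 1 + 2 + 2 + 4 + 1 = 10
  Ana: 4 + 4 + 1 + 2 + 3 = 14
  Hira: 2 + 1 + 0 + 0 + 2 = 5
  Dana: 0 + 0 + 4 + 3 + 4 = 11
Ana has the highest total.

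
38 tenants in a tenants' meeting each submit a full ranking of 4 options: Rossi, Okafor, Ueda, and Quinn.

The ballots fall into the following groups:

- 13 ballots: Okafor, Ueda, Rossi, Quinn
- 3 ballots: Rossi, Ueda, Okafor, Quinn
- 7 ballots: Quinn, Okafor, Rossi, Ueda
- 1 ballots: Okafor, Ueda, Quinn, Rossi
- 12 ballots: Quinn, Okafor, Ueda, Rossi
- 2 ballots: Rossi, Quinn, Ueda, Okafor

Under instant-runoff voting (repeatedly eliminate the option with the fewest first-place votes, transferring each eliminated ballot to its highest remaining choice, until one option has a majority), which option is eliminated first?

Ueda

Round 1: Quinn 19, Okafor 14, Rossi 5, Ueda 0. Ueda has the fewest and is eliminated.
Round 2: Quinn 19, Okafor 14, Rossi 5. Rossi has the fewest and is eliminated.
Round 3: Quinn 21, Okafor 17. Quinn has a majority.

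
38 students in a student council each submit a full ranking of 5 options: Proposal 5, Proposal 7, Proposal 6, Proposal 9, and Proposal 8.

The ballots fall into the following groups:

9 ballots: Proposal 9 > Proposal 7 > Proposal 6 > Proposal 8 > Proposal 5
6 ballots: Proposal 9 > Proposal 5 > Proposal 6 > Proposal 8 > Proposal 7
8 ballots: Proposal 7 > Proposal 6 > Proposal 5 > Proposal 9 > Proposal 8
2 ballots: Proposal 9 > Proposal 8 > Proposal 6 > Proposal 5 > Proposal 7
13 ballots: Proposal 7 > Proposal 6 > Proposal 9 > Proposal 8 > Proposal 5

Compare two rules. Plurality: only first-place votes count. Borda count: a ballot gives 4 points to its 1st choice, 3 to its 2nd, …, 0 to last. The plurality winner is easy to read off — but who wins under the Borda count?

Proposal 7

Plurality first-place counts: Proposal 5 0, Proposal 7 21, Proposal 6 0, Proposal 9 17, Proposal 8 0 → Proposal 7.
Borda totals: Proposal 5 36, Proposal 7 111, Proposal 6 97, Proposal 9 102, Proposal 8 34 → Proposal 7.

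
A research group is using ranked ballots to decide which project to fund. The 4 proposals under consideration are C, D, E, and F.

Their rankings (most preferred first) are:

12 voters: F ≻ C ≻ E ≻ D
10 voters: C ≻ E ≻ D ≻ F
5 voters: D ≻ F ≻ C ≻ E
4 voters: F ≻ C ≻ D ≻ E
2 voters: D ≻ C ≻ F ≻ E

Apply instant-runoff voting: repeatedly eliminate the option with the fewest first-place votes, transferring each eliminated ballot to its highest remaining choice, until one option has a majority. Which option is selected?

Round 1: F 16, C 10, D 7, E 0. E has the fewest and is eliminated.
Round 2: F 16, C 10, D 7. D has the fewest and is eliminated.
Round 3: F 21, C 12. F has a majority.

F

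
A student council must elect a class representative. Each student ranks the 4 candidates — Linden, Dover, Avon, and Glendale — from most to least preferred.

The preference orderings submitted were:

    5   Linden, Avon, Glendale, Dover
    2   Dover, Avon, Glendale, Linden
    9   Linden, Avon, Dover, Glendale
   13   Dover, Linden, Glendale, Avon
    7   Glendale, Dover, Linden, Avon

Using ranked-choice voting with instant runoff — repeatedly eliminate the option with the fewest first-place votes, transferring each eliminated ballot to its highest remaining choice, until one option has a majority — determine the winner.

Dover

Round 1: Dover 15, Linden 14, Glendale 7, Avon 0. Avon has the fewest and is eliminated.
Round 2: Dover 15, Linden 14, Glendale 7. Glendale has the fewest and is eliminated.
Round 3: Dover 22, Linden 14. Dover has a majority.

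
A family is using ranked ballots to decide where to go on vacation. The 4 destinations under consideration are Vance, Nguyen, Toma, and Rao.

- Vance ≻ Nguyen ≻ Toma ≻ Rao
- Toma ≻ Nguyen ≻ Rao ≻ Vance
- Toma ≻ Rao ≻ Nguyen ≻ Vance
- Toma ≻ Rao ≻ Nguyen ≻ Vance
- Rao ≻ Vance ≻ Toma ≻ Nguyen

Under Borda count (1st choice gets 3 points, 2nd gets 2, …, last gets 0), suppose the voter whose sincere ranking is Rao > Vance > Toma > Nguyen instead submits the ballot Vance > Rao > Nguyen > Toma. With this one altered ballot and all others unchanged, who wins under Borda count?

Toma

Borda totals with the altered ballot: Vance 6, Nguyen 7, Toma 10, Rao 7.
The winner is unchanged: still Toma.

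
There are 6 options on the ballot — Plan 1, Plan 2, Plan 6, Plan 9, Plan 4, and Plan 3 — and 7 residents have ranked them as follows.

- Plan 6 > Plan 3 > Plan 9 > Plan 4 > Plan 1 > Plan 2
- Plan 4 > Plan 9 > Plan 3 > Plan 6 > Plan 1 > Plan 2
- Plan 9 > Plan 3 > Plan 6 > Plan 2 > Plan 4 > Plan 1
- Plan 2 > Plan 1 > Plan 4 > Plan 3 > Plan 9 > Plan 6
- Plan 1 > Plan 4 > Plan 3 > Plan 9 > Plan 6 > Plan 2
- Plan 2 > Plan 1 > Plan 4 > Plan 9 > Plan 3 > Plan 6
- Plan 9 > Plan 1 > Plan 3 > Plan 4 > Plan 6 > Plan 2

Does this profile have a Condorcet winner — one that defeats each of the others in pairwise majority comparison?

No

Head-to-head results (7 voters total):
Plan 1 vs Plan 2: Plan 1 wins 4–3.
Plan 1 vs Plan 6: Plan 1 wins 4–3.
Plan 1 vs Plan 9: Plan 9 wins 4–3.
Plan 1 vs Plan 4: Plan 1 wins 4–3.
Plan 1 vs Plan 3: Plan 1 wins 4–3.
Plan 2 vs Plan 6: Plan 6 wins 5–2.
Plan 2 vs Plan 9: Plan 9 wins 5–2.
Plan 2 vs Plan 4: Plan 4 wins 4–3.
Plan 2 vs Plan 3: Plan 3 wins 5–2.
Plan 6 vs Plan 9: Plan 9 wins 6–1.
Plan 6 vs Plan 4: Plan 4 wins 5–2.
Plan 6 vs Plan 3: Plan 3 wins 6–1.
Plan 9 vs Plan 4: Plan 4 wins 4–3.
Plan 9 vs Plan 3: Plan 9 wins 4–3.
Plan 4 vs Plan 3: Plan 4 wins 4–3.
No candidate beats all others: Plan 1 beats Plan 4 beats Plan 9 beats Plan 1, a majority cycle.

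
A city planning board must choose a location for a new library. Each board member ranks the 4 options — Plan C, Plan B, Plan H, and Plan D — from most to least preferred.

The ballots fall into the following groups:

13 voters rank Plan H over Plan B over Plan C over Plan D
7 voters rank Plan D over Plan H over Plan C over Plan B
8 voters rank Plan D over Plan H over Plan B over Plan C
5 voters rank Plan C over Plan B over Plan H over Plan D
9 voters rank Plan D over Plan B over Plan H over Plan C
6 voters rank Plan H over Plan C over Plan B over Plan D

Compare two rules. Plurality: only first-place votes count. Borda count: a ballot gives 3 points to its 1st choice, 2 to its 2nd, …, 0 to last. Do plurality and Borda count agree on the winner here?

No

Plurality first-place counts: Plan C 5, Plan B 0, Plan H 19, Plan D 24 → Plan D.
Borda totals: Plan C 47, Plan B 68, Plan H 101, Plan D 72 → Plan H.
The two rules disagree: plurality picks Plan D, Borda picks Plan H.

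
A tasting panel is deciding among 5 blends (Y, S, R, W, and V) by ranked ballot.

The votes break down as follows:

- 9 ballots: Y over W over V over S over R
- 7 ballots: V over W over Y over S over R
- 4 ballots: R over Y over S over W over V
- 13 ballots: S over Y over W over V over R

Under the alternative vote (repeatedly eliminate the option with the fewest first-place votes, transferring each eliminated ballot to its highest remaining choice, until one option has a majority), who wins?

Y

Round 1: S 13, Y 9, V 7, R 4, W 0. W has the fewest and is eliminated.
Round 2: S 13, Y 9, V 7, R 4. R has the fewest and is eliminated.
Round 3: Y 13, S 13, V 7. V has the fewest and is eliminated.
Round 4: Y 20, S 13. Y has a majority.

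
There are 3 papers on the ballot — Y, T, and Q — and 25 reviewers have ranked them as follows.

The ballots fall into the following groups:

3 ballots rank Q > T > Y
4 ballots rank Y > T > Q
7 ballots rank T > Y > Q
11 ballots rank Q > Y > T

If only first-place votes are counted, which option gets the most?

Q

First-place vote totals:
  Y: 4
  T: 7
  Q: 14
Q has the most first-place votes.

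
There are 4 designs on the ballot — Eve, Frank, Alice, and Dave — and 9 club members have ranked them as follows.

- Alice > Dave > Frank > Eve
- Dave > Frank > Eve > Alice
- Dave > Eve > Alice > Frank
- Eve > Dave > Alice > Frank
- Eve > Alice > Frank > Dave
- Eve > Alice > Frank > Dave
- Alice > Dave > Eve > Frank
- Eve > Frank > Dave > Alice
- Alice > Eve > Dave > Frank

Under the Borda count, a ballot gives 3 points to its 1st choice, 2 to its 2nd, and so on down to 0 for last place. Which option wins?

Borda scores:
  Eve: 0 + 1 + 2 + 3 + 3 + 3 + 1 + 3 + 2 = 18
  Frank: 1 + 2 + 0 + 0 + 1 + 1 + 0 + 2 + 0 = 7
  Alice: 3 + 0 + 1 + 1 + 2 + 2 + 3 + 0 + 3 = 15
  Dave: 2 + 3 + 3 + 2 + 0 + 0 + 2 + 1 + 1 = 14
Eve has the highest total.

Eve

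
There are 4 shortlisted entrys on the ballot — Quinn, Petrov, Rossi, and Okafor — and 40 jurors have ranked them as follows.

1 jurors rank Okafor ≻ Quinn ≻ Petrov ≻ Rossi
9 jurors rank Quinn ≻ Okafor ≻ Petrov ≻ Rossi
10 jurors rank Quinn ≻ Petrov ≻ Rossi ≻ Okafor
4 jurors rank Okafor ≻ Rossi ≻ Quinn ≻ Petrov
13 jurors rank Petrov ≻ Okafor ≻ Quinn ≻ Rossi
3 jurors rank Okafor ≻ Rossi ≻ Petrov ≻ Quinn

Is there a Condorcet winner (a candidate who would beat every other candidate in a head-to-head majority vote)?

Head-to-head results (40 voters total):
Quinn vs Petrov: Quinn wins 24–16.
Quinn vs Rossi: Quinn wins 33–7.
Quinn vs Okafor: Okafor wins 21–19.
Petrov vs Rossi: Petrov wins 33–7.
Petrov vs Okafor: Petrov wins 23–17.
Rossi vs Okafor: Okafor wins 30–10.
No candidate beats all others: Quinn beats Petrov beats Okafor beats Quinn, a majority cycle.

No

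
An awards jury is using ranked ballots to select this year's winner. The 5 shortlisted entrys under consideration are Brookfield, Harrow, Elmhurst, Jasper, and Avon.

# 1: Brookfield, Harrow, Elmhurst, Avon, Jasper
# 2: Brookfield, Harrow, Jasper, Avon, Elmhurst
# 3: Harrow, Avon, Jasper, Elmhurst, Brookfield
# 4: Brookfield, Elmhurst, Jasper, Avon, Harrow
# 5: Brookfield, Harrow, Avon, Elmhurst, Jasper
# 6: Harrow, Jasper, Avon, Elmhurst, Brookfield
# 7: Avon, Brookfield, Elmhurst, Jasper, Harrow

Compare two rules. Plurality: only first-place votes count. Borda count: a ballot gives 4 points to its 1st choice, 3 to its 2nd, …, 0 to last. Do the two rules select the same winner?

Yes

Plurality first-place counts: Brookfield 4, Harrow 2, Elmhurst 0, Jasper 0, Avon 1 → Brookfield.
Borda totals: Brookfield 19, Harrow 17, Elmhurst 10, Jasper 10, Avon 14 → Brookfield.
The two rules agree on Brookfield.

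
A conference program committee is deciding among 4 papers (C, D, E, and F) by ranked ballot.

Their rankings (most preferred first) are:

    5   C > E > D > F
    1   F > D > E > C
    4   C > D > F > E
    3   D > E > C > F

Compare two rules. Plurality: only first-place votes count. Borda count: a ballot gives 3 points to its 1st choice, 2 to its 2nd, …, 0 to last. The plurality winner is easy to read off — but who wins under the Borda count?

C

Plurality first-place counts: C 9, D 3, E 0, F 1 → C.
Borda totals: C 30, D 24, E 17, F 7 → C.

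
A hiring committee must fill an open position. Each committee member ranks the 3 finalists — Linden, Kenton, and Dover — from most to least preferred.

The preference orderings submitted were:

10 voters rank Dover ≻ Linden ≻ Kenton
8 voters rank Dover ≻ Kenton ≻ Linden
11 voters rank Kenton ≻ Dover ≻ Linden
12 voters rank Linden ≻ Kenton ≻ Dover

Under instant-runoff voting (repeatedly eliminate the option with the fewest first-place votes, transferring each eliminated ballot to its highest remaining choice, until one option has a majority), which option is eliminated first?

Kenton

Round 1: Dover 18, Linden 12, Kenton 11. Kenton has the fewest and is eliminated.
Round 2: Dover 29, Linden 12. Dover has a majority.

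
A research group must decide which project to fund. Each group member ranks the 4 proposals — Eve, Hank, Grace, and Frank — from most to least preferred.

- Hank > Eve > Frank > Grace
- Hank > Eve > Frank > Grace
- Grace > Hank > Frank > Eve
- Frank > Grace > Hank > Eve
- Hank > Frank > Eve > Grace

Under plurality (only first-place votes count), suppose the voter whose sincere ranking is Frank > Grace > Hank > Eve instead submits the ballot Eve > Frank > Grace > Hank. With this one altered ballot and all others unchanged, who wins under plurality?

First-place totals with the altered ballot: Eve 1, Hank 3, Grace 1, Frank 0.
The winner is unchanged: still Hank.

Hank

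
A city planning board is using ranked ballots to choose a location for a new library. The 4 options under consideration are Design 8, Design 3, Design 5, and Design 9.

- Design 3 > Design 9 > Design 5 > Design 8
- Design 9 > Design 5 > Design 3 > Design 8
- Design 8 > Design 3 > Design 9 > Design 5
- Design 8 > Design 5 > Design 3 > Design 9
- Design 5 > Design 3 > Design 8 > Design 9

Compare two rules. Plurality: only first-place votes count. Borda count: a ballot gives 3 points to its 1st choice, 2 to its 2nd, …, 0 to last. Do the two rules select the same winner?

Plurality first-place counts: Design 8 2, Design 3 1, Design 5 1, Design 9 1 → Design 8.
Borda totals: Design 8 7, Design 3 9, Design 5 8, Design 9 6 → Design 3.
The two rules disagree: plurality picks Design 8, Borda picks Design 3.

No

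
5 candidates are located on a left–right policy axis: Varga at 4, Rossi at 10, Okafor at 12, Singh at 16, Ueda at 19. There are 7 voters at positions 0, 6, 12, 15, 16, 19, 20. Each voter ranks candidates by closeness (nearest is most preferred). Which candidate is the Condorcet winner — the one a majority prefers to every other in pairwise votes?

With single-peaked preferences on a line, the Condorcet winner is the candidate closest to the median voter.
The median voter (position 15) is closest to Singh at 16.
Check: Singh vs Ueda — voters closer to Singh: 5 of 7.

Singh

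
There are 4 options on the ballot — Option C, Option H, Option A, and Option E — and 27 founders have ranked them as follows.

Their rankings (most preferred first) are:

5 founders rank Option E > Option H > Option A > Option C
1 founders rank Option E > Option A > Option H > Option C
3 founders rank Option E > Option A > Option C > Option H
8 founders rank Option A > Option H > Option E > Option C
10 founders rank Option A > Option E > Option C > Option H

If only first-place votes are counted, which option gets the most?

Option A

First-place vote totals:
  Option C: 0
  Option H: 0
  Option A: 18
  Option E: 9
Option A has the most first-place votes.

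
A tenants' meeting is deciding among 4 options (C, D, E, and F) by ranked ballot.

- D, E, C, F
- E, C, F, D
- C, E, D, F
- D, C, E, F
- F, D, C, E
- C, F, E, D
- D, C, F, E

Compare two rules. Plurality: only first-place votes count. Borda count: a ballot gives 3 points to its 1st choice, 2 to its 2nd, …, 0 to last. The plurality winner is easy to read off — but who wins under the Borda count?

C

Plurality first-place counts: C 2, D 3, E 1, F 1 → D.
Borda totals: C 14, D 12, E 9, F 7 → C.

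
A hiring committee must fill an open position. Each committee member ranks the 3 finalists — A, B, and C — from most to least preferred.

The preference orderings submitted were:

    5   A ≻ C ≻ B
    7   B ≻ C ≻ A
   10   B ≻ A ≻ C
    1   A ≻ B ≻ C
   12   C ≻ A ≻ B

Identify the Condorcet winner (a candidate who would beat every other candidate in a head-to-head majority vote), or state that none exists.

None — there is no Condorcet winner

Head-to-head results (35 voters total):
A vs B: A wins 18–17.
A vs C: C wins 19–16.
B vs C: B wins 18–17.
No candidate beats all others: A beats B beats C beats A, a majority cycle.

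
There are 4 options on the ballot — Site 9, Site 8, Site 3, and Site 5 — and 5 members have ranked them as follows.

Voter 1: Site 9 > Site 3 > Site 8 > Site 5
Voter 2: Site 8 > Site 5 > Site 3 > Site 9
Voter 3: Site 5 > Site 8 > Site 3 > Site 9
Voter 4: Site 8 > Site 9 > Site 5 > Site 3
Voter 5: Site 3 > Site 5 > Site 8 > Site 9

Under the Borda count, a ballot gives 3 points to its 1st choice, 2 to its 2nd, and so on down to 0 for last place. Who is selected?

Borda scores:
  Site 9: 3 + 0 + 0 + 2 + 0 = 5
  Site 8: 1 + 3 + 2 + 3 + 1 = 10
  Site 3: 2 + 1 + 1 + 0 + 3 = 7
  Site 5: 0 + 2 + 3 + 1 + 2 = 8
Site 8 has the highest total.

Site 8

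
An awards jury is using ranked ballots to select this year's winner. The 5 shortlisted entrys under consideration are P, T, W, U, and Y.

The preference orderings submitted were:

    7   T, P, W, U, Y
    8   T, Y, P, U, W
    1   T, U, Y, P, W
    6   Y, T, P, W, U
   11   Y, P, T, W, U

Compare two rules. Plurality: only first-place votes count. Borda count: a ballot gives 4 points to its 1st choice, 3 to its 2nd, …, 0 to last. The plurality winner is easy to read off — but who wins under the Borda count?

T

Plurality first-place counts: P 0, T 16, W 0, U 0, Y 17 → Y.
Borda totals: P 83, T 104, W 31, U 18, Y 94 → T.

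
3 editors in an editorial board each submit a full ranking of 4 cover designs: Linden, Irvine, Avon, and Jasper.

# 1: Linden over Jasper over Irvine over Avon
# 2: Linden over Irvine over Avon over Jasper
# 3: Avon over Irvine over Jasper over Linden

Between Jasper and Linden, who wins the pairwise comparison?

Linden

Ballots ranking Jasper above Linden: 1.
Ballots ranking Linden above Jasper: 2.
Linden wins the head-to-head, 2–1.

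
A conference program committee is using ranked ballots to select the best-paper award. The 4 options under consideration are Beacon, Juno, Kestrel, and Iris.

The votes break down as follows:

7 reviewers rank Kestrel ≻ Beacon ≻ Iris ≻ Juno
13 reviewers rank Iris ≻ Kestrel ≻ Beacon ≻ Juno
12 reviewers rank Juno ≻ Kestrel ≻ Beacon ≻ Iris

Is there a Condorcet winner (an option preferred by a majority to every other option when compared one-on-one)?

Yes

Head-to-head results (32 voters total):
Beacon vs Juno: Beacon wins 20–12.
Beacon vs Kestrel: Kestrel wins 32–0.
Beacon vs Iris: Beacon wins 19–13.
Juno vs Kestrel: Kestrel wins 20–12.
Juno vs Iris: Iris wins 20–12.
Kestrel vs Iris: Kestrel wins 19–13.
Kestrel beats each rival — Beacon (32–0), Juno (20–12), Iris (19–13) — so Kestrel is the Condorcet winner.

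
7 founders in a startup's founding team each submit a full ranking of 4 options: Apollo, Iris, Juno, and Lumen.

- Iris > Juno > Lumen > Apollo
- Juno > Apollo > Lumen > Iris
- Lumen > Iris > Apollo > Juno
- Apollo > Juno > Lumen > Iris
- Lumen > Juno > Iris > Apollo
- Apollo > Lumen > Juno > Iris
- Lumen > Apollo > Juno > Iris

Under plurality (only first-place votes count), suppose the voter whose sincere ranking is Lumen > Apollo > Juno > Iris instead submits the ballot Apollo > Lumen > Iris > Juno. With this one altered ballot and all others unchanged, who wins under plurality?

First-place totals with the altered ballot: Apollo 3, Iris 1, Juno 1, Lumen 2.
The switch changes the winner from Lumen to Apollo.

Apollo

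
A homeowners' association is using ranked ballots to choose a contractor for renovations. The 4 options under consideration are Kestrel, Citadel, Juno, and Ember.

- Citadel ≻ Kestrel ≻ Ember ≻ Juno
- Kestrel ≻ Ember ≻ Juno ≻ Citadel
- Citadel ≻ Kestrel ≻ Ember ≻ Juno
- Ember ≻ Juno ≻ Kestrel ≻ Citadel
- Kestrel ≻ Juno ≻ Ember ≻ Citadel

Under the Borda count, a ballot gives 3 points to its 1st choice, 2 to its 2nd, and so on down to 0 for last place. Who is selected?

Kestrel

Borda scores:
  Kestrel: 2 + 3 + 2 + 1 + 3 = 11
  Citadel: 3 + 0 + 3 + 0 + 0 = 6
  Juno: 0 + 1 + 0 + 2 + 2 = 5
  Ember: 1 + 2 + 1 + 3 + 1 = 8
Kestrel has the highest total.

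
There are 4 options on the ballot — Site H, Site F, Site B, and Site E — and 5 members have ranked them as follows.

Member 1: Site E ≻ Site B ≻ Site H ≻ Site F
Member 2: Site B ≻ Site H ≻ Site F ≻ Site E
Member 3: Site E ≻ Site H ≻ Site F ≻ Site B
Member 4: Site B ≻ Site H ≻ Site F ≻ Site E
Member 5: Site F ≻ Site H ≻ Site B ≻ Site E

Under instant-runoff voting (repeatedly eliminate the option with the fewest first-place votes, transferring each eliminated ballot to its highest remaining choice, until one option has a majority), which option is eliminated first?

Round 1: Site B 2, Site E 2, Site F 1, Site H 0. Site H has the fewest and is eliminated.
Round 2: Site B 2, Site E 2, Site F 1. Site F has the fewest and is eliminated.
Round 3: Site B 3, Site E 2. Site B has a majority.

Site H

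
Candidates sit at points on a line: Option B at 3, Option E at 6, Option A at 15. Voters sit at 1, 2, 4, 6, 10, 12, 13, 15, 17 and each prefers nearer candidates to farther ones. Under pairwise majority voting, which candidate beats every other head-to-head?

Option E

With single-peaked preferences on a line, the Condorcet winner is the candidate closest to the median voter.
The median voter (position 10) is closest to Option E at 6.
Check: Option E vs Option B — voters closer to Option E: 6 of 9.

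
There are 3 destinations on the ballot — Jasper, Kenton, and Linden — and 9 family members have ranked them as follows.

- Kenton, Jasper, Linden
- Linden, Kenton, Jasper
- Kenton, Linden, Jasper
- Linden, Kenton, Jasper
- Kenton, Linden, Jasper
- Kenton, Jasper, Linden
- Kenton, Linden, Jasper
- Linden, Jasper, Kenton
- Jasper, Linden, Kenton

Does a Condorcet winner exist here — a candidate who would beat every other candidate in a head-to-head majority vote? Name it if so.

Kenton

Head-to-head results (9 voters total):
Jasper vs Kenton: Kenton wins 7–2.
Jasper vs Linden: Linden wins 6–3.
Kenton vs Linden: Kenton wins 5–4.
Kenton beats each rival — Jasper (7–2), Linden (5–4) — so Kenton is the Condorcet winner.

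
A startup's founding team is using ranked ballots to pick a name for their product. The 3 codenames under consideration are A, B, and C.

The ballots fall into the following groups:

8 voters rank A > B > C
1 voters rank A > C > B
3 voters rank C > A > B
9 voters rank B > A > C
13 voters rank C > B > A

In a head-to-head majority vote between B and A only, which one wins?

B

Ballots ranking B above A: 9+13 = 22.
Ballots ranking A above B: 8+1+3 = 12.
B wins the head-to-head, 22–12.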